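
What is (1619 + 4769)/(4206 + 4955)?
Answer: 6388/9161 ≈ 0.69730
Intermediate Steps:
(1619 + 4769)/(4206 + 4955) = 6388/9161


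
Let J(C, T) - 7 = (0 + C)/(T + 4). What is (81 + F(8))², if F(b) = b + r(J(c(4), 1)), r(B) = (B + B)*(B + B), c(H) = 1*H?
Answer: 69039481/625 ≈ 1.1046e+5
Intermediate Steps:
c(H) = H
J(C, T) = 7 + C/(4 + T) (J(C, T) = 7 + (0 + C)/(T + 4) = 7 + C/(4 + T))
r(B) = 4*B² (r(B) = (2*B)*(2*B) = 4*B²)
F(b) = 6084/25 + b (F(b) = b + 4*((28 + 4 + 7*1)/(4 + 1))² = b + 4*((28 + 4 + 7)/5)² = b + 4*((⅕)*39)² = b + 4*(39/5)² = b + 4*(1521/25) = b + 6084/25 = 6084/25 + b)
(81 + F(8))² = (81 + (6084/25 + 8))² = (81 + 6284/25)² = (8309/25)² = 69039481/625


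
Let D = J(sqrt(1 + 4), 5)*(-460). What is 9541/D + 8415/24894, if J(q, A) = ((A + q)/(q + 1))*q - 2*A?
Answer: 14270453/3180900 ≈ 4.4863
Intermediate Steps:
J(q, A) = -2*A + q*(A + q)/(1 + q) (J(q, A) = ((A + q)/(1 + q))*q - 2*A = q*(A + q)/(1 + q) - 2*A = -2*A + q*(A + q)/(1 + q))
D = -460*(-5 - 5*sqrt(5))/(1 + sqrt(5)) (D = (((sqrt(1 + 4))**2 - 2*5 - 1*5*sqrt(1 + 4))/(1 + sqrt(1 + 4)))*(-460) = (((sqrt(5))**2 - 10 - 1*5*sqrt(5))/(1 + sqrt(5)))*(-460) = ((5 - 10 - 5*sqrt(5))/(1 + sqrt(5)))*(-460) = ((-5 - 5*sqrt(5))/(1 + sqrt(5)))*(-460) = -460*(-5 - 5*sqrt(5))/(1 + sqrt(5)) ≈ 2300.0)
9541/D + 8415/24894 = 9541/2300 + 8415/24894 = 9541*(1/2300) + 8415*(1/24894) = 9541/2300 + 935/2766 = 14270453/3180900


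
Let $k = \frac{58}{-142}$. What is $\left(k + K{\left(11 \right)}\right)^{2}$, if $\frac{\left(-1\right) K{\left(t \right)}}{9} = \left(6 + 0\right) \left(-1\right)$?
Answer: $\frac{14478025}{5041} \approx 2872.1$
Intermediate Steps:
$K{\left(t \right)} = 54$ ($K{\left(t \right)} = - 9 \left(6 + 0\right) \left(-1\right) = - 9 \cdot 6 \left(-1\right) = \left(-9\right) \left(-6\right) = 54$)
$k = - \frac{29}{71}$ ($k = 58 \left(- \frac{1}{142}\right) = - \frac{29}{71} \approx -0.40845$)
$\left(k + K{\left(11 \right)}\right)^{2} = \left(- \frac{29}{71} + 54\right)^{2} = \left(\frac{3805}{71}\right)^{2} = \frac{14478025}{5041}$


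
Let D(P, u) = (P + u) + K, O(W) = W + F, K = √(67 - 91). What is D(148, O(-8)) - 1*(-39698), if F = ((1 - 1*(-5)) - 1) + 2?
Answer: 39845 + 2*I*√6 ≈ 39845.0 + 4.899*I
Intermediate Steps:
K = 2*I*√6 (K = √(-24) = 2*I*√6 ≈ 4.899*I)
F = 7 (F = ((1 + 5) - 1) + 2 = (6 - 1) + 2 = 5 + 2 = 7)
O(W) = 7 + W (O(W) = W + 7 = 7 + W)
D(P, u) = P + u + 2*I*√6 (D(P, u) = (P + u) + 2*I*√6 = P + u + 2*I*√6)
D(148, O(-8)) - 1*(-39698) = (148 + (7 - 8) + 2*I*√6) - 1*(-39698) = (148 - 1 + 2*I*√6) + 39698 = (147 + 2*I*√6) + 39698 = 39845 + 2*I*√6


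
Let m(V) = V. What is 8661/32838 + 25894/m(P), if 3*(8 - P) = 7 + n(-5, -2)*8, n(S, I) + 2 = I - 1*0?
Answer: 850448635/536354 ≈ 1585.6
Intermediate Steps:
n(S, I) = -2 + I (n(S, I) = -2 + (I - 1*0) = -2 + (I + 0) = -2 + I)
P = 49/3 (P = 8 - (7 + (-2 - 2)*8)/3 = 8 - (7 - 4*8)/3 = 8 - (7 - 32)/3 = 8 - ⅓*(-25) = 8 + 25/3 = 49/3 ≈ 16.333)
8661/32838 + 25894/m(P) = 8661/32838 + 25894/(49/3) = 8661*(1/32838) + 25894*(3/49) = 2887/10946 + 77682/49 = 850448635/536354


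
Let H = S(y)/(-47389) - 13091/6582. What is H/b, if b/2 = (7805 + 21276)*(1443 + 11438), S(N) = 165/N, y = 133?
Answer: -82510216097/31079639706605838348 ≈ -2.6548e-9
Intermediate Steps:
b = 749184722 (b = 2*((7805 + 21276)*(1443 + 11438)) = 2*(29081*12881) = 2*374592361 = 749184722)
H = -82510216097/41484614934 (H = (165/133)/(-47389) - 13091/6582 = (165*(1/133))*(-1/47389) - 13091*1/6582 = (165/133)*(-1/47389) - 13091/6582 = -165/6302737 - 13091/6582 = -82510216097/41484614934 ≈ -1.9889)
H/b = -82510216097/41484614934/749184722 = -82510216097/41484614934*1/749184722 = -82510216097/31079639706605838348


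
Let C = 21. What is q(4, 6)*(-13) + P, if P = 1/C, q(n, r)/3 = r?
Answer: -4913/21 ≈ -233.95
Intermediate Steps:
q(n, r) = 3*r
P = 1/21 ≈ 0.047619
q(4, 6)*(-13) + P = (3*6)*(-13) + 1/21 = 18*(-13) + 1/21 = -234 + 1/21 = -4913/21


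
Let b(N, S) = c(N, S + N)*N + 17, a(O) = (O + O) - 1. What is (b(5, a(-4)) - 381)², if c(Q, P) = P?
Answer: 147456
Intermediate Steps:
a(O) = -1 + 2*O (a(O) = 2*O - 1 = -1 + 2*O)
b(N, S) = 17 + N*(N + S) (b(N, S) = (S + N)*N + 17 = (N + S)*N + 17 = N*(N + S) + 17 = 17 + N*(N + S))
(b(5, a(-4)) - 381)² = ((17 + 5*(5 + (-1 + 2*(-4)))) - 381)² = ((17 + 5*(5 + (-1 - 8))) - 381)² = ((17 + 5*(5 - 9)) - 381)² = ((17 + 5*(-4)) - 381)² = ((17 - 20) - 381)² = (-3 - 381)² = (-384)² = 147456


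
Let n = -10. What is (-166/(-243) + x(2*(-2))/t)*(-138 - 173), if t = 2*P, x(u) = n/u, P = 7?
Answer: -1823393/6804 ≈ -267.99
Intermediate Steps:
x(u) = -10/u
t = 14 (t = 2*7 = 14)
(-166/(-243) + x(2*(-2))/t)*(-138 - 173) = (-166/(-243) - 10/(2*(-2))/14)*(-138 - 173) = (-166*(-1/243) - 10/(-4)*(1/14))*(-311) = (166/243 - 10*(-1/4)*(1/14))*(-311) = (166/243 + (5/2)*(1/14))*(-311) = (166/243 + 5/28)*(-311) = (5863/6804)*(-311) = -1823393/6804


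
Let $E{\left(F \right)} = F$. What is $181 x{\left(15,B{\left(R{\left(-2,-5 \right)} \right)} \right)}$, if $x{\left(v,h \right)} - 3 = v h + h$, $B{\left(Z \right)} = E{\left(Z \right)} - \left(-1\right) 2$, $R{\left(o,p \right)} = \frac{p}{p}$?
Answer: $9231$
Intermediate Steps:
$R{\left(o,p \right)} = 1$
$B{\left(Z \right)} = 2 + Z$ ($B{\left(Z \right)} = Z - \left(-1\right) 2 = Z - -2 = Z + 2 = 2 + Z$)
$x{\left(v,h \right)} = 3 + h + h v$ ($x{\left(v,h \right)} = 3 + \left(v h + h\right) = 3 + \left(h v + h\right) = 3 + \left(h + h v\right) = 3 + h + h v$)
$181 x{\left(15,B{\left(R{\left(-2,-5 \right)} \right)} \right)} = 181 \left(3 + \left(2 + 1\right) + \left(2 + 1\right) 15\right) = 181 \left(3 + 3 + 3 \cdot 15\right) = 181 \left(3 + 3 + 45\right) = 181 \cdot 51 = 9231$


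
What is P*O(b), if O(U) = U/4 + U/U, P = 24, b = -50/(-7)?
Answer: 468/7 ≈ 66.857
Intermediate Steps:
b = 50/7 (b = -50*(-⅐) = 50/7 ≈ 7.1429)
O(U) = 1 + U/4 (O(U) = U*(¼) + 1 = U/4 + 1 = 1 + U/4)
P*O(b) = 24*(1 + (¼)*(50/7)) = 24*(1 + 25/14) = 24*(39/14) = 468/7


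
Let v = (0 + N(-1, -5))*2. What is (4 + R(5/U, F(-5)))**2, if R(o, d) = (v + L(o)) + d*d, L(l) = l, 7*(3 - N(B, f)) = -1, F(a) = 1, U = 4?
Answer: 123201/784 ≈ 157.14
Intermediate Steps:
N(B, f) = 22/7 (N(B, f) = 3 - 1/7*(-1) = 3 + 1/7 = 22/7)
v = 44/7 (v = (0 + 22/7)*2 = (22/7)*2 = 44/7 ≈ 6.2857)
R(o, d) = 44/7 + o + d**2 (R(o, d) = (44/7 + o) + d*d = (44/7 + o) + d**2 = 44/7 + o + d**2)
(4 + R(5/U, F(-5)))**2 = (4 + (44/7 + 5/4 + 1**2))**2 = (4 + (44/7 + 5*(1/4) + 1))**2 = (4 + (44/7 + 5/4 + 1))**2 = (4 + 239/28)**2 = (351/28)**2 = 123201/784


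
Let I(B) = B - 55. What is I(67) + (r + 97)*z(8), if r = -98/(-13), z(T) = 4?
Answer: 5592/13 ≈ 430.15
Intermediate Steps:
r = 98/13 (r = -98*(-1/13) = 98/13 ≈ 7.5385)
I(B) = -55 + B
I(67) + (r + 97)*z(8) = (-55 + 67) + (98/13 + 97)*4 = 12 + (1359/13)*4 = 12 + 5436/13 = 5592/13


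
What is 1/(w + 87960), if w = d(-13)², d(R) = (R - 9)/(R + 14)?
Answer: 1/88444 ≈ 1.1307e-5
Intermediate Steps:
d(R) = (-9 + R)/(14 + R)
w = 484 (w = ((-9 - 13)/(14 - 13))² = (-22/1)² = (1*(-22))² = (-22)² = 484)
1/(w + 87960) = 1/(484 + 87960) = 1/88444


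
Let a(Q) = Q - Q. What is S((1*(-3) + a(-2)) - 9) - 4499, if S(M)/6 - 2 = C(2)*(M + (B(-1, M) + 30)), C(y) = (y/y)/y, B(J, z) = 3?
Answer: -4424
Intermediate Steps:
a(Q) = 0
C(y) = 1/y
S(M) = 111 + 3*M (S(M) = 12 + 6*((M + (3 + 30))/2) = 12 + 6*((M + 33)/2) = 12 + 6*((33 + M)/2) = 12 + 6*(33/2 + M/2) = 12 + (99 + 3*M) = 111 + 3*M)
S((1*(-3) + a(-2)) - 9) - 4499 = (111 + 3*((1*(-3) + 0) - 9)) - 4499 = (111 + 3*((-3 + 0) - 9)) - 4499 = (111 + 3*(-3 - 9)) - 4499 = (111 + 3*(-12)) - 4499 = (111 - 36) - 4499 = 75 - 4499 = -4424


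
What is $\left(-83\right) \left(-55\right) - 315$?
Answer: $4250$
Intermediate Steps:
$\left(-83\right) \left(-55\right) - 315 = 4565 - 315 = 4250$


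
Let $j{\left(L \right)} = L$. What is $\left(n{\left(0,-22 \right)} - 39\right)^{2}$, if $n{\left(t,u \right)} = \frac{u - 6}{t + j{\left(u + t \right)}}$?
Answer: $\frac{172225}{121} \approx 1423.3$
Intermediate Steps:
$n{\left(t,u \right)} = \frac{-6 + u}{u + 2 t}$ ($n{\left(t,u \right)} = \frac{u - 6}{t + \left(u + t\right)} = \frac{-6 + u}{t + \left(t + u\right)} = \frac{-6 + u}{u + 2 t}$)
$\left(n{\left(0,-22 \right)} - 39\right)^{2} = \left(\frac{-6 - 22}{-22 + 2 \cdot 0} - 39\right)^{2} = \left(\frac{1}{-22 + 0} \left(-28\right) - 39\right)^{2} = \left(\frac{1}{-22} \left(-28\right) - 39\right)^{2} = \left(\left(- \frac{1}{22}\right) \left(-28\right) - 39\right)^{2} = \left(\frac{14}{11} - 39\right)^{2} = \left(- \frac{415}{11}\right)^{2} = \frac{172225}{121}$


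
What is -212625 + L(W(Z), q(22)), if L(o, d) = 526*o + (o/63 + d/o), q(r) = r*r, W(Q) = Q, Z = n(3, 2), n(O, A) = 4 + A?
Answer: -4397153/21 ≈ -2.0939e+5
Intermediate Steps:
Z = 6 (Z = 4 + 2 = 6)
q(r) = r²
L(o, d) = 33139*o/63 + d/o (L(o, d) = 526*o + (o*(1/63) + d/o) = 526*o + (o/63 + d/o) = 33139*o/63 + d/o)
-212625 + L(W(Z), q(22)) = -212625 + ((33139/63)*6 + 22²/6) = -212625 + (66278/21 + 484*(⅙)) = -212625 + (66278/21 + 242/3) = -212625 + 67972/21 = -4397153/21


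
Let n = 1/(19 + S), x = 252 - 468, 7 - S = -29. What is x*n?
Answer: -216/55 ≈ -3.9273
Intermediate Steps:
S = 36 (S = 7 - 1*(-29) = 7 + 29 = 36)
x = -216
n = 1/55 (n = 1/(19 + 36) = 1/55 ≈ 0.018182)
x*n = -216*1/55 = -216/55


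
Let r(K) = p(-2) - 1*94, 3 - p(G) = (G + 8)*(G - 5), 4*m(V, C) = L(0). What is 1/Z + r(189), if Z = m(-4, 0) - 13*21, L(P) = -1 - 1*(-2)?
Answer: -53463/1091 ≈ -49.004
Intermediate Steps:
L(P) = 1 (L(P) = -1 + 2 = 1)
m(V, C) = ¼ (m(V, C) = (¼)*1 = ¼)
p(G) = 3 - (-5 + G)*(8 + G) (p(G) = 3 - (G + 8)*(G - 5) = 3 - (8 + G)*(-5 + G) = 3 - (-5 + G)*(8 + G))
r(K) = -49 (r(K) = (43 - 1*(-2)² - 3*(-2)) - 1*94 = (43 - 1*4 + 6) - 94 = (43 - 4 + 6) - 94 = 45 - 94 = -49)
Z = -1091/4 (Z = ¼ - 13*21 = ¼ - 273 = -1091/4 ≈ -272.75)
1/Z + r(189) = 1/(-1091/4) - 49 = -4/1091 - 49 = -53463/1091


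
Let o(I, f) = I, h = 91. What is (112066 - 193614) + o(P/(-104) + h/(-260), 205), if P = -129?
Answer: -42404497/520 ≈ -81547.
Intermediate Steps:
(112066 - 193614) + o(P/(-104) + h/(-260), 205) = (112066 - 193614) + (-129/(-104) + 91/(-260)) = -81548 + (-129*(-1/104) + 91*(-1/260)) = -81548 + (129/104 - 7/20) = -81548 + 463/520 = -42404497/520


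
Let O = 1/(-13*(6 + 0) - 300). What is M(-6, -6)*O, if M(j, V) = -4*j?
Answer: -4/63 ≈ -0.063492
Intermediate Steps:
O = -1/378 (O = 1/(-13*6 - 300) = 1/(-78 - 300) = 1/(-378) = -1/378 ≈ -0.0026455)
M(-6, -6)*O = -4*(-6)*(-1/378) = 24*(-1/378) = -4/63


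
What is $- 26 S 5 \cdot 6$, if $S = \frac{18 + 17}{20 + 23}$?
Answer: $- \frac{27300}{43} \approx -634.88$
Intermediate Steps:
$S = \frac{35}{43} \approx 0.81395$
$- 26 S 5 \cdot 6 = \left(-26\right) \frac{35}{43} \cdot 5 \cdot 6 = \left(- \frac{910}{43}\right) 30 = - \frac{27300}{43}$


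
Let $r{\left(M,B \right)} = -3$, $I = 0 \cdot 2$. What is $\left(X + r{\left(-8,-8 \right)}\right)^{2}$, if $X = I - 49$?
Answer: $2704$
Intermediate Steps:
$I = 0$
$X = -49$ ($X = 0 - 49 = -49$)
$\left(X + r{\left(-8,-8 \right)}\right)^{2} = \left(-49 - 3\right)^{2} = \left(-52\right)^{2} = 2704$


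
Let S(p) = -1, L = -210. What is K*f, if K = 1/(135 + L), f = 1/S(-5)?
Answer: 1/75 ≈ 0.013333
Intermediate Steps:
f = -1 (f = 1/(-1) = -1)
K = -1/75 (K = 1/(135 - 210) = 1/(-75) = -1/75 ≈ -0.013333)
K*f = -1/75*(-1) = 1/75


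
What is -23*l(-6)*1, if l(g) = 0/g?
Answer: 0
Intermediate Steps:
l(g) = 0
-23*l(-6)*1 = -23*0*1 = 0*1 = 0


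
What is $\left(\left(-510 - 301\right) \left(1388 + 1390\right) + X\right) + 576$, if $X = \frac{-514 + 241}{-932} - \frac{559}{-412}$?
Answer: $- \frac{108109752053}{47998} \approx -2.2524 \cdot 10^{6}$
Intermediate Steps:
$X = \frac{79183}{47998}$ ($X = \left(-273\right) \left(- \frac{1}{932}\right) - - \frac{559}{412} = \frac{273}{932} + \frac{559}{412} = \frac{79183}{47998} \approx 1.6497$)
$\left(\left(-510 - 301\right) \left(1388 + 1390\right) + X\right) + 576 = \left(\left(-510 - 301\right) \left(1388 + 1390\right) + \frac{79183}{47998}\right) + 576 = \left(\left(-811\right) 2778 + \frac{79183}{47998}\right) + 576 = \left(-2252958 + \frac{79183}{47998}\right) + 576 = - \frac{108137398901}{47998} + 576 = - \frac{108109752053}{47998}$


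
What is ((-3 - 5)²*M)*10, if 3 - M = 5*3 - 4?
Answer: -5120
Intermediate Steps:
M = -8 (M = 3 - (5*3 - 4) = 3 - (15 - 4) = 3 - 1*11 = 3 - 11 = -8)
((-3 - 5)²*M)*10 = ((-3 - 5)²*(-8))*10 = ((-8)²*(-8))*10 = (64*(-8))*10 = -512*10 = -5120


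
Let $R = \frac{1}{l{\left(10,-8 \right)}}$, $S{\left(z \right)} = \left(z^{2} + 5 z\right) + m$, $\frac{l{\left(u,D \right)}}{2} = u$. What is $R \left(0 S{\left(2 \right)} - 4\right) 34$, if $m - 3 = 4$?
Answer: $- \frac{34}{5} \approx -6.8$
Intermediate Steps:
$m = 7$ ($m = 3 + 4 = 7$)
$l{\left(u,D \right)} = 2 u$
$S{\left(z \right)} = 7 + z^{2} + 5 z$ ($S{\left(z \right)} = \left(z^{2} + 5 z\right) + 7 = 7 + z^{2} + 5 z$)
$R = \frac{1}{20}$ ($R = \frac{1}{2 \cdot 10} = \frac{1}{20} \approx 0.05$)
$R \left(0 S{\left(2 \right)} - 4\right) 34 = \frac{0 \left(7 + 2^{2} + 5 \cdot 2\right) - 4}{20} \cdot 34 = \frac{0 \left(7 + 4 + 10\right) - 4}{20} \cdot 34 = \frac{0 \cdot 21 - 4}{20} \cdot 34 = \frac{0 - 4}{20} \cdot 34 = \frac{1}{20} \left(-4\right) 34 = \left(- \frac{1}{5}\right) 34 = - \frac{34}{5}$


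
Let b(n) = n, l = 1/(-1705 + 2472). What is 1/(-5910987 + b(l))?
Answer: -767/4533727028 ≈ -1.6918e-7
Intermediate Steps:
l = 1/767 ≈ 0.0013038
1/(-5910987 + b(l)) = 1/(-5910987 + 1/767) = 1/(-4533727028/767) = -767/4533727028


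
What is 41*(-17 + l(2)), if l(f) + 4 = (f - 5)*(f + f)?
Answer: -1353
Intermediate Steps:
l(f) = -4 + 2*f*(-5 + f) (l(f) = -4 + (f - 5)*(f + f) = -4 + (-5 + f)*(2*f) = -4 + 2*f*(-5 + f))
41*(-17 + l(2)) = 41*(-17 + (-4 - 10*2 + 2*2²)) = 41*(-17 + (-4 - 20 + 2*4)) = 41*(-17 + (-4 - 20 + 8)) = 41*(-17 - 16) = 41*(-33) = -1353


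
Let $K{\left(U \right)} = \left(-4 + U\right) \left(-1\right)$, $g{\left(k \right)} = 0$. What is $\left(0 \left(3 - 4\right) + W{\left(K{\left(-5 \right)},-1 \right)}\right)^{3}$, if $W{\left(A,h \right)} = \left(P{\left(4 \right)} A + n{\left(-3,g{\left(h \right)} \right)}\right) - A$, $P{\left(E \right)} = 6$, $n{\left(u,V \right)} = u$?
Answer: $74088$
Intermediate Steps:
$K{\left(U \right)} = 4 - U$
$W{\left(A,h \right)} = -3 + 5 A$ ($W{\left(A,h \right)} = \left(6 A - 3\right) - A = \left(-3 + 6 A\right) - A = -3 + 5 A$)
$\left(0 \left(3 - 4\right) + W{\left(K{\left(-5 \right)},-1 \right)}\right)^{3} = \left(0 \left(3 - 4\right) - \left(3 - 5 \left(4 - -5\right)\right)\right)^{3} = \left(0 \left(-1\right) - \left(3 - 5 \left(4 + 5\right)\right)\right)^{3} = \left(0 + \left(-3 + 5 \cdot 9\right)\right)^{3} = \left(0 + \left(-3 + 45\right)\right)^{3} = \left(0 + 42\right)^{3} = 42^{3} = 74088$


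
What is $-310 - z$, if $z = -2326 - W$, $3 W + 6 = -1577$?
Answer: $\frac{4465}{3} \approx 1488.3$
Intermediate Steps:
$W = - \frac{1583}{3}$ ($W = -2 + \frac{1}{3} \left(-1577\right) = -2 - \frac{1577}{3} = - \frac{1583}{3} \approx -527.67$)
$z = - \frac{5395}{3}$ ($z = -2326 - - \frac{1583}{3} = -2326 + \frac{1583}{3} = - \frac{5395}{3} \approx -1798.3$)
$-310 - z = -310 - - \frac{5395}{3} = -310 + \frac{5395}{3} = \frac{4465}{3}$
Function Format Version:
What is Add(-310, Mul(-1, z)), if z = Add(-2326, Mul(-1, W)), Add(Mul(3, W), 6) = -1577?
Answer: Rational(4465, 3) ≈ 1488.3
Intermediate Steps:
W = Rational(-1583, 3) (W = Add(-2, Mul(Rational(1, 3), -1577)) = Add(-2, Rational(-1577, 3)) = Rational(-1583, 3) ≈ -527.67)
z = Rational(-5395, 3) (z = Add(-2326, Mul(-1, Rational(-1583, 3))) = Add(-2326, Rational(1583, 3)) = Rational(-5395, 3) ≈ -1798.3)
Add(-310, Mul(-1, z)) = Add(-310, Mul(-1, Rational(-5395, 3))) = Add(-310, Rational(5395, 3)) = Rational(4465, 3)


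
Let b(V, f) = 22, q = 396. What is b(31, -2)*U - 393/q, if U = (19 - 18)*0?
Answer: -131/132 ≈ -0.99242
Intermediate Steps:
U = 0 (U = 1*0 = 0)
b(31, -2)*U - 393/q = 22*0 - 393/396 = 0 - 393*1/396 = 0 - 131/132 = -131/132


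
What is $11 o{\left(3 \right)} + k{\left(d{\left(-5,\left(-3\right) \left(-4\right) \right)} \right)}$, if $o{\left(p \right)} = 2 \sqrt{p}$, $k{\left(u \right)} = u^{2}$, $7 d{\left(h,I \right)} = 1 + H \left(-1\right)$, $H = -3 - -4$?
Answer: $22 \sqrt{3} \approx 38.105$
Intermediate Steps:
$H = 1$ ($H = -3 + 4 = 1$)
$d{\left(h,I \right)} = 0$ ($d{\left(h,I \right)} = \frac{1 + 1 \left(-1\right)}{7} = \frac{1 - 1}{7} = \frac{1}{7} \cdot 0 = 0$)
$11 o{\left(3 \right)} + k{\left(d{\left(-5,\left(-3\right) \left(-4\right) \right)} \right)} = 11 \cdot 2 \sqrt{3} + 0^{2} = 22 \sqrt{3} + 0 = 22 \sqrt{3}$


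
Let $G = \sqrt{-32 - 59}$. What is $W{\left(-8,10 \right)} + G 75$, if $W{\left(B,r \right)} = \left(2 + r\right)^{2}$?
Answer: $144 + 75 i \sqrt{91} \approx 144.0 + 715.45 i$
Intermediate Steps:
$G = i \sqrt{91}$ ($G = \sqrt{-32 - 59} = \sqrt{-91} = i \sqrt{91} \approx 9.5394 i$)
$W{\left(-8,10 \right)} + G 75 = \left(2 + 10\right)^{2} + i \sqrt{91} \cdot 75 = 12^{2} + 75 i \sqrt{91} = 144 + 75 i \sqrt{91}$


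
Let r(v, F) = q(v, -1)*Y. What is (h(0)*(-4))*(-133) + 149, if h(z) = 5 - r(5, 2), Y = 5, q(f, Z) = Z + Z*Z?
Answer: 2809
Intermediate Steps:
q(f, Z) = Z + Z**2
r(v, F) = 0 (r(v, F) = -(1 - 1)*5 = -1*0*5 = 0*5 = 0)
h(z) = 5 (h(z) = 5 - 1*0 = 5 + 0 = 5)
(h(0)*(-4))*(-133) + 149 = (5*(-4))*(-133) + 149 = -20*(-133) + 149 = 2660 + 149 = 2809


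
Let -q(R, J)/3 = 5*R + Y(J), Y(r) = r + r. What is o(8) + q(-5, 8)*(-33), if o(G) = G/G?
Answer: -890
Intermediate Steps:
Y(r) = 2*r
o(G) = 1
q(R, J) = -15*R - 6*J (q(R, J) = -3*(5*R + 2*J) = -3*(2*J + 5*R) = -15*R - 6*J)
o(8) + q(-5, 8)*(-33) = 1 + (-15*(-5) - 6*8)*(-33) = 1 + (75 - 48)*(-33) = 1 + 27*(-33) = 1 - 891 = -890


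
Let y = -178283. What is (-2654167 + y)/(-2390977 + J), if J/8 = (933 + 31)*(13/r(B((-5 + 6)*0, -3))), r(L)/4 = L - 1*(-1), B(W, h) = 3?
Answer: 2832450/2384711 ≈ 1.1878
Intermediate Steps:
r(L) = 4 + 4*L (r(L) = 4*(L - 1*(-1)) = 4*(L + 1) = 4*(1 + L) = 4 + 4*L)
J = 6266 (J = 8*((933 + 31)*(13/(4 + 4*3))) = 8*(964*(13/(4 + 12))) = 8*(964*(13/16)) = 8*(3133/4) = 6266)
(-2654167 + y)/(-2390977 + J) = (-2654167 - 178283)/(-2390977 + 6266) = -2832450/(-2384711) = -2832450*(-1/2384711) = 2832450/2384711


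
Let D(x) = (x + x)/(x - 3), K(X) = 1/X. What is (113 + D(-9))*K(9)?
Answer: 229/18 ≈ 12.722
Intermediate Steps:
D(x) = 2*x/(-3 + x) (D(x) = (2*x)/(-3 + x) = 2*x/(-3 + x))
(113 + D(-9))*K(9) = (113 + 2*(-9)/(-3 - 9))/9 = (113 + 2*(-9)/(-12))*(1/9) = (113 + 2*(-9)*(-1/12))*(1/9) = (113 + 3/2)*(1/9) = (229/2)*(1/9) = 229/18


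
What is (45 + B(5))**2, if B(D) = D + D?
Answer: 3025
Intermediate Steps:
B(D) = 2*D
(45 + B(5))**2 = (45 + 2*5)**2 = (45 + 10)**2 = 55**2 = 3025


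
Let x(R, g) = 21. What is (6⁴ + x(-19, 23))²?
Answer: 1734489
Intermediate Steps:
(6⁴ + x(-19, 23))² = (6⁴ + 21)² = (1296 + 21)² = 1317² = 1734489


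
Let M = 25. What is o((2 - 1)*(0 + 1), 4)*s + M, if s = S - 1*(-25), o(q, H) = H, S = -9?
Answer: 89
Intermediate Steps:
s = 16 (s = -9 - 1*(-25) = -9 + 25 = 16)
o((2 - 1)*(0 + 1), 4)*s + M = 4*16 + 25 = 64 + 25 = 89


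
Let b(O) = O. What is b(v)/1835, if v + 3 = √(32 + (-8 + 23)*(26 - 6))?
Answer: -3/1835 + 2*√83/1835 ≈ 0.0082947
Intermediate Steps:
v = -3 + 2*√83 (v = -3 + √(32 + (-8 + 23)*(26 - 6)) = -3 + √(32 + 15*20) = -3 + √(32 + 300) = -3 + √332 = -3 + 2*√83 ≈ 15.221)
b(v)/1835 = (-3 + 2*√83)/1835 = (-3 + 2*√83)*(1/1835) = -3/1835 + 2*√83/1835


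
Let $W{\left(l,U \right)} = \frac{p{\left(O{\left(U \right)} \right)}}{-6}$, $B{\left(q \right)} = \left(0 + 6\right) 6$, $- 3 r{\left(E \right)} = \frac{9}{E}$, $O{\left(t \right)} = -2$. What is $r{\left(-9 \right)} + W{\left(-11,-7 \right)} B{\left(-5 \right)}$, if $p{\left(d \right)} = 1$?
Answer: $- \frac{17}{3} \approx -5.6667$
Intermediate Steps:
$r{\left(E \right)} = - \frac{3}{E}$ ($r{\left(E \right)} = - \frac{9 \frac{1}{E}}{3} = - \frac{3}{E}$)
$B{\left(q \right)} = 36$ ($B{\left(q \right)} = 6 \cdot 6 = 36$)
$W{\left(l,U \right)} = - \frac{1}{6}$ ($W{\left(l,U \right)} = 1 \frac{1}{-6} = 1 \left(- \frac{1}{6}\right) = - \frac{1}{6}$)
$r{\left(-9 \right)} + W{\left(-11,-7 \right)} B{\left(-5 \right)} = - \frac{3}{-9} - 6 = \left(-3\right) \left(- \frac{1}{9}\right) - 6 = \frac{1}{3} - 6 = - \frac{17}{3}$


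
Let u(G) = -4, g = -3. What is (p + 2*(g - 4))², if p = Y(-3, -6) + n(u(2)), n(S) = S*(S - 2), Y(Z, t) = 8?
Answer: 324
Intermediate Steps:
n(S) = S*(-2 + S)
p = 32 (p = 8 - 4*(-2 - 4) = 8 - 4*(-6) = 8 + 24 = 32)
(p + 2*(g - 4))² = (32 + 2*(-3 - 4))² = (32 + 2*(-7))² = (32 - 14)² = 18² = 324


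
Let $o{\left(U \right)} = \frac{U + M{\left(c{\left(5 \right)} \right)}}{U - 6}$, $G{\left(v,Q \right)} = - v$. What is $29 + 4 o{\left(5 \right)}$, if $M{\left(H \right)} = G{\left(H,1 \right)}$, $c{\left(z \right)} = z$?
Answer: $29$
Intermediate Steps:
$M{\left(H \right)} = - H$
$o{\left(U \right)} = \frac{-5 + U}{-6 + U}$ ($o{\left(U \right)} = \frac{U - 5}{U - 6} = \frac{U - 5}{-6 + U} = \frac{-5 + U}{-6 + U}$)
$29 + 4 o{\left(5 \right)} = 29 + 4 \frac{-5 + 5}{-6 + 5} = 29 + 4 \frac{1}{-1} \cdot 0 = 29 + 4 \left(\left(-1\right) 0\right) = 29 + 4 \cdot 0 = 29 + 0 = 29$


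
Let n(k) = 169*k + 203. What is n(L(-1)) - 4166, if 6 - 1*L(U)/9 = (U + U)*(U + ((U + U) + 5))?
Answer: 11247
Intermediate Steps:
L(U) = 54 - 18*U*(5 + 3*U) (L(U) = 54 - 9*(U + U)*(U + ((U + U) + 5)) = 54 - 9*2*U*(U + (2*U + 5)) = 54 - 9*2*U*(U + (5 + 2*U)) = 54 - 9*2*U*(5 + 3*U) = 54 - 18*U*(5 + 3*U))
n(k) = 203 + 169*k
n(L(-1)) - 4166 = (203 + 169*(54 - 90*(-1) - 54*(-1)²)) - 4166 = (203 + 169*(54 + 90 - 54*1)) - 4166 = (203 + 169*(54 + 90 - 54)) - 4166 = (203 + 169*90) - 4166 = (203 + 15210) - 4166 = 15413 - 4166 = 11247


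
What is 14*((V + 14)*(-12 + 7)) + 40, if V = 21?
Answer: -2410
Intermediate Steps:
14*((V + 14)*(-12 + 7)) + 40 = 14*((21 + 14)*(-12 + 7)) + 40 = 14*(35*(-5)) + 40 = 14*(-175) + 40 = -2450 + 40 = -2410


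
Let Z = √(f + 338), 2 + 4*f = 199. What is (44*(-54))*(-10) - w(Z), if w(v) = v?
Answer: 23760 - √1549/2 ≈ 23740.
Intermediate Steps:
f = 197/4 (f = -½ + (¼)*199 = -½ + 199/4 = 197/4 ≈ 49.250)
Z = √1549/2 (Z = √(197/4 + 338) = √(1549/4) = √1549/2 ≈ 19.679)
(44*(-54))*(-10) - w(Z) = (44*(-54))*(-10) - √1549/2 = -2376*(-10) - √1549/2 = 23760 - √1549/2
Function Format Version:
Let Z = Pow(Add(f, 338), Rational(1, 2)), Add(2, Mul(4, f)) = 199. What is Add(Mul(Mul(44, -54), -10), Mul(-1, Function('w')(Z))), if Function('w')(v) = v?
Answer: Add(23760, Mul(Rational(-1, 2), Pow(1549, Rational(1, 2)))) ≈ 23740.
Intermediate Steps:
f = Rational(197, 4) (f = Add(Rational(-1, 2), Mul(Rational(1, 4), 199)) = Add(Rational(-1, 2), Rational(199, 4)) = Rational(197, 4) ≈ 49.250)
Z = Mul(Rational(1, 2), Pow(1549, Rational(1, 2))) (Z = Pow(Add(Rational(197, 4), 338), Rational(1, 2)) = Pow(Rational(1549, 4), Rational(1, 2)) = Mul(Rational(1, 2), Pow(1549, Rational(1, 2))) ≈ 19.679)
Add(Mul(Mul(44, -54), -10), Mul(-1, Function('w')(Z))) = Add(Mul(Mul(44, -54), -10), Mul(-1, Mul(Rational(1, 2), Pow(1549, Rational(1, 2))))) = Add(Mul(-2376, -10), Mul(Rational(-1, 2), Pow(1549, Rational(1, 2)))) = Add(23760, Mul(Rational(-1, 2), Pow(1549, Rational(1, 2))))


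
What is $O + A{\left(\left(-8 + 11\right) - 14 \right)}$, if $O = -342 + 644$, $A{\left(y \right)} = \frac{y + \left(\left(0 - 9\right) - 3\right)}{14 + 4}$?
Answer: $\frac{5413}{18} \approx 300.72$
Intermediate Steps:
$A{\left(y \right)} = - \frac{2}{3} + \frac{y}{18}$ ($A{\left(y \right)} = \frac{y - 12}{18} = \left(y - 12\right) \frac{1}{18} = \left(-12 + y\right) \frac{1}{18} = - \frac{2}{3} + \frac{y}{18}$)
$O = 302$
$O + A{\left(\left(-8 + 11\right) - 14 \right)} = 302 - \left(\frac{2}{3} - \frac{\left(-8 + 11\right) - 14}{18}\right) = 302 - \left(\frac{2}{3} - \frac{3 - 14}{18}\right) = 302 + \left(- \frac{2}{3} + \frac{1}{18} \left(-11\right)\right) = 302 - \frac{23}{18} = \frac{5413}{18}$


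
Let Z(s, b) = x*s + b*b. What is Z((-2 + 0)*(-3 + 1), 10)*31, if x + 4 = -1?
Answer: 2480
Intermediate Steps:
x = -5 (x = -4 - 1 = -5)
Z(s, b) = b² - 5*s (Z(s, b) = -5*s + b*b = -5*s + b² = b² - 5*s)
Z((-2 + 0)*(-3 + 1), 10)*31 = (10² - 5*(-2 + 0)*(-3 + 1))*31 = (100 - (-10)*(-2))*31 = (100 - 5*4)*31 = (100 - 20)*31 = 80*31 = 2480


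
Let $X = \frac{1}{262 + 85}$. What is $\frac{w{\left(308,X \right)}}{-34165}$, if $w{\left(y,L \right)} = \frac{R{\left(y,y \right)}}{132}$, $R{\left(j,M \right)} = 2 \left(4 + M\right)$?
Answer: $- \frac{52}{375815} \approx -0.00013837$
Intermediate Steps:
$R{\left(j,M \right)} = 8 + 2 M$
$X = \frac{1}{347} \approx 0.0028818$
$w{\left(y,L \right)} = \frac{2}{33} + \frac{y}{66}$ ($w{\left(y,L \right)} = \frac{8 + 2 y}{132} = \left(8 + 2 y\right) \frac{1}{132} = \frac{2}{33} + \frac{y}{66}$)
$\frac{w{\left(308,X \right)}}{-34165} = \frac{\frac{2}{33} + \frac{1}{66} \cdot 308}{-34165} = \left(\frac{2}{33} + \frac{14}{3}\right) \left(- \frac{1}{34165}\right) = \frac{52}{11} \left(- \frac{1}{34165}\right) = - \frac{52}{375815}$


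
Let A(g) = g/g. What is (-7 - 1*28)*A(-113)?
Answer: -35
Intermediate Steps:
A(g) = 1
(-7 - 1*28)*A(-113) = (-7 - 1*28)*1 = (-7 - 28)*1 = -35*1 = -35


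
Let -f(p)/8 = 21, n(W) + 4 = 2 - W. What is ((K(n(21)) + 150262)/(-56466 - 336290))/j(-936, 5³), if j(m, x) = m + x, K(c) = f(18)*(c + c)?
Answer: 11285/22751794 ≈ 0.00049600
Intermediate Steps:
n(W) = -2 - W (n(W) = -4 + (2 - W) = -2 - W)
f(p) = -168 (f(p) = -8*21 = -168)
K(c) = -336*c (K(c) = -168*(c + c) = -336*c)
((K(n(21)) + 150262)/(-56466 - 336290))/j(-936, 5³) = ((-336*(-2 - 1*21) + 150262)/(-56466 - 336290))/(-936 + 5³) = ((-336*(-2 - 21) + 150262)/(-392756))/(-936 + 125) = ((-336*(-23) + 150262)*(-1/392756))/(-811) = ((7728 + 150262)*(-1/392756))*(-1/811) = (157990*(-1/392756))*(-1/811) = -11285/28054*(-1/811) = 11285/22751794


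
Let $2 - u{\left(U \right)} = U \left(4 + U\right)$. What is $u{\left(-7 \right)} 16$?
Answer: $-304$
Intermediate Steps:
$u{\left(U \right)} = 2 - U \left(4 + U\right)$
$u{\left(-7 \right)} 16 = \left(2 - \left(-7\right)^{2} - -28\right) 16 = \left(2 - 49 + 28\right) 16 = \left(-19\right) 16 = -304$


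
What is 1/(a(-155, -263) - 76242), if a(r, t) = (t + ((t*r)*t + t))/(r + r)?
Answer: -310/12913299 ≈ -2.4006e-5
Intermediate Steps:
a(r, t) = (2*t + r*t²)/(2*r) (a(r, t) = (t + ((r*t)*t + t))/((2*r)) = (t + (r*t² + t))*(1/(2*r)) = (t + (t + r*t²))*(1/(2*r)) = (2*t + r*t²)*(1/(2*r)) = (2*t + r*t²)/(2*r))
1/(a(-155, -263) - 76242) = 1/(((½)*(-263)² - 263/(-155)) - 76242) = 1/(((½)*69169 - 263*(-1/155)) - 76242) = 1/((69169/2 + 263/155) - 76242) = 1/(10721721/310 - 76242) = 1/(-12913299/310) = -310/12913299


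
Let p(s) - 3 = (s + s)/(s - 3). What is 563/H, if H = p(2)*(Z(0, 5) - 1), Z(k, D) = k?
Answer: 563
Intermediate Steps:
p(s) = 3 + 2*s/(-3 + s) (p(s) = 3 + (s + s)/(s - 3) = 3 + (2*s)/(-3 + s) = 3 + 2*s/(-3 + s))
H = 1 (H = ((-9 + 5*2)/(-3 + 2))*(0 - 1) = ((-9 + 10)/(-1))*(-1) = -1*1*(-1) = -1*(-1) = 1)
563/H = 563/1 = 563*1 = 563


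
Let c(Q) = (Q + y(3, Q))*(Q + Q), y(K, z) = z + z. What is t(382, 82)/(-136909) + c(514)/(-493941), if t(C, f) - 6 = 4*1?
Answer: -72343266798/22541656123 ≈ -3.2093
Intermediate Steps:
t(C, f) = 10 (t(C, f) = 6 + 4*1 = 6 + 4 = 10)
y(K, z) = 2*z
c(Q) = 6*Q**2 (c(Q) = (Q + 2*Q)*(Q + Q) = (3*Q)*(2*Q) = 6*Q**2)
t(382, 82)/(-136909) + c(514)/(-493941) = 10/(-136909) + (6*514**2)/(-493941) = 10*(-1/136909) + (6*264196)*(-1/493941) = -10/136909 + 1585176*(-1/493941) = -10/136909 - 528392/164647 = -72343266798/22541656123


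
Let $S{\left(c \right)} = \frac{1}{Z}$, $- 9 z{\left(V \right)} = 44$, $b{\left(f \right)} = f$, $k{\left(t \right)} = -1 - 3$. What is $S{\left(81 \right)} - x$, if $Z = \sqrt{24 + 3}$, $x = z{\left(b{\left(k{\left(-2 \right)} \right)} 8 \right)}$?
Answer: $\frac{44}{9} + \frac{\sqrt{3}}{9} \approx 5.0813$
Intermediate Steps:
$k{\left(t \right)} = -4$
$z{\left(V \right)} = - \frac{44}{9}$ ($z{\left(V \right)} = \left(- \frac{1}{9}\right) 44 = - \frac{44}{9}$)
$x = - \frac{44}{9} \approx -4.8889$
$Z = 3 \sqrt{3}$ ($Z = \sqrt{27} = 3 \sqrt{3} \approx 5.1962$)
$S{\left(c \right)} = \frac{\sqrt{3}}{9}$ ($S{\left(c \right)} = \frac{1}{3 \sqrt{3}} = \frac{\sqrt{3}}{9}$)
$S{\left(81 \right)} - x = \frac{\sqrt{3}}{9} - - \frac{44}{9} = \frac{\sqrt{3}}{9} + \frac{44}{9} = \frac{44}{9} + \frac{\sqrt{3}}{9}$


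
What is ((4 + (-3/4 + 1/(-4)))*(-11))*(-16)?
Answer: 528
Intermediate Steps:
((4 + (-3/4 + 1/(-4)))*(-11))*(-16) = ((4 + (-3*1/4 + 1*(-1/4)))*(-11))*(-16) = ((4 + (-3/4 - 1/4))*(-11))*(-16) = ((4 - 1)*(-11))*(-16) = (3*(-11))*(-16) = -33*(-16) = 528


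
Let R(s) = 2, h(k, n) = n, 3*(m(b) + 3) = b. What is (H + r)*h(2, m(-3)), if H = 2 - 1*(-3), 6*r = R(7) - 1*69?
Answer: 74/3 ≈ 24.667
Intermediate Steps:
m(b) = -3 + b/3
r = -67/6 (r = (2 - 1*69)/6 = (2 - 69)/6 = (⅙)*(-67) = -67/6 ≈ -11.167)
H = 5 (H = 2 + 3 = 5)
(H + r)*h(2, m(-3)) = (5 - 67/6)*(-3 + (⅓)*(-3)) = -37*(-3 - 1)/6 = -37/6*(-4) = 74/3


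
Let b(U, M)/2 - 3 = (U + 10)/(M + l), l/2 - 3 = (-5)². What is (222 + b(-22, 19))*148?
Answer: 842416/25 ≈ 33697.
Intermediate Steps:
l = 56 (l = 6 + 2*(-5)² = 6 + 2*25 = 6 + 50 = 56)
b(U, M) = 6 + 2*(10 + U)/(56 + M) (b(U, M) = 6 + 2*((U + 10)/(M + 56)) = 6 + 2*((10 + U)/(56 + M)) = 6 + 2*(10 + U)/(56 + M))
(222 + b(-22, 19))*148 = (222 + 2*(178 - 22 + 3*19)/(56 + 19))*148 = (222 + 2*(178 - 22 + 57)/75)*148 = (222 + 2*(1/75)*213)*148 = (222 + 142/25)*148 = (5692/25)*148 = 842416/25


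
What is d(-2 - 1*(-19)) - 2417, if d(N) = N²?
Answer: -2128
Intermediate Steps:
d(-2 - 1*(-19)) - 2417 = (-2 - 1*(-19))² - 2417 = (-2 + 19)² - 2417 = 17² - 2417 = 289 - 2417 = -2128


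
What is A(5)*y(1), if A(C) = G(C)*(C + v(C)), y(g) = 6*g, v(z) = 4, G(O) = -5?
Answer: -270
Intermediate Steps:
A(C) = -20 - 5*C (A(C) = -5*(C + 4) = -5*(4 + C) = -20 - 5*C)
A(5)*y(1) = (-20 - 5*5)*(6*1) = (-20 - 25)*6 = -45*6 = -270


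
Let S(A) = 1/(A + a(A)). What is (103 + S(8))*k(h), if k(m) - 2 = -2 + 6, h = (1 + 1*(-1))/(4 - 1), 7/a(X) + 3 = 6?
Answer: 19176/31 ≈ 618.58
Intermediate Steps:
a(X) = 7/3 (a(X) = 7/(-3 + 6) = 7/3)
h = 0 (h = (1 - 1)/3 = 0*(⅓) = 0)
S(A) = 1/(7/3 + A) (S(A) = 1/(A + 7/3) = 1/(7/3 + A))
k(m) = 6 (k(m) = 2 + (-2 + 6) = 2 + 4 = 6)
(103 + S(8))*k(h) = (103 + 3/(7 + 3*8))*6 = (103 + 3/(7 + 24))*6 = (103 + 3/31)*6 = (3196/31)*6 = 19176/31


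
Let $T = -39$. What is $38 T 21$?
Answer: $-31122$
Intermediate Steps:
$38 T 21 = 38 \left(-39\right) 21 = \left(-1482\right) 21 = -31122$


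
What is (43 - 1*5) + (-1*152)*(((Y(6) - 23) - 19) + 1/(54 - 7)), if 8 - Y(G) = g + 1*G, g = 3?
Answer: 308826/47 ≈ 6570.8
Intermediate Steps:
Y(G) = 5 - G (Y(G) = 8 - (3 + 1*G) = 8 - (3 + G) = 8 + (-3 - G) = 5 - G)
(43 - 1*5) + (-1*152)*(((Y(6) - 23) - 19) + 1/(54 - 7)) = (43 - 1*5) + (-1*152)*((((5 - 1*6) - 23) - 19) + 1/(54 - 7)) = (43 - 5) - 152*((((5 - 6) - 23) - 19) + 1/47) = 38 - 152*(((-1 - 23) - 19) + 1/47) = 38 - 152*((-24 - 19) + 1/47) = 38 - 152*(-43 + 1/47) = 38 - 152*(-2020/47) = 38 + 307040/47 = 308826/47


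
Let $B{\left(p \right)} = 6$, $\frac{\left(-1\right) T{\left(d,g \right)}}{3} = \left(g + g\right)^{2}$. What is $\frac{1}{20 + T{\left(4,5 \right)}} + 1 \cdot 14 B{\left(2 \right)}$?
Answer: $\frac{23519}{280} \approx 83.996$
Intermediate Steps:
$T{\left(d,g \right)} = - 12 g^{2}$ ($T{\left(d,g \right)} = - 3 \left(g + g\right)^{2} = - 3 \left(2 g\right)^{2} = - 3 \cdot 4 g^{2} = - 12 g^{2}$)
$\frac{1}{20 + T{\left(4,5 \right)}} + 1 \cdot 14 B{\left(2 \right)} = \frac{1}{20 - 12 \cdot 5^{2}} + 1 \cdot 14 \cdot 6 = \frac{1}{20 - 300} + 14 \cdot 6 = \frac{1}{20 - 300} + 84 = \frac{1}{-280} + 84 = - \frac{1}{280} + 84 = \frac{23519}{280}$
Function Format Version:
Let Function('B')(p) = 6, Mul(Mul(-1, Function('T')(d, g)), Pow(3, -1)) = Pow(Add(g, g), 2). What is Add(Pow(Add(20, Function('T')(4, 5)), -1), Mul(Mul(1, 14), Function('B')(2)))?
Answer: Rational(23519, 280) ≈ 83.996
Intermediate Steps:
Function('T')(d, g) = Mul(-12, Pow(g, 2)) (Function('T')(d, g) = Mul(-3, Pow(Add(g, g), 2)) = Mul(-3, Pow(Mul(2, g), 2)) = Mul(-3, Mul(4, Pow(g, 2))) = Mul(-12, Pow(g, 2)))
Add(Pow(Add(20, Function('T')(4, 5)), -1), Mul(Mul(1, 14), Function('B')(2))) = Add(Pow(Add(20, Mul(-12, Pow(5, 2))), -1), Mul(Mul(1, 14), 6)) = Add(Pow(Add(20, Mul(-12, 25)), -1), Mul(14, 6)) = Add(Pow(Add(20, -300), -1), 84) = Add(Pow(-280, -1), 84) = Add(Rational(-1, 280), 84) = Rational(23519, 280)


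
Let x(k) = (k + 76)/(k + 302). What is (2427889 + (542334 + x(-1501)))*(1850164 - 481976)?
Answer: 4872526285310776/1199 ≈ 4.0638e+12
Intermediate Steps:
x(k) = (76 + k)/(302 + k)
(2427889 + (542334 + x(-1501)))*(1850164 - 481976) = (2427889 + (542334 + (76 - 1501)/(302 - 1501)))*(1850164 - 481976) = (2427889 + (542334 - 1425/(-1199)))*1368188 = (2427889 + (542334 - 1/1199*(-1425)))*1368188 = (2427889 + (542334 + 1425/1199))*1368188 = (2427889 + 650259891/1199)*1368188 = (3561298802/1199)*1368188 = 4872526285310776/1199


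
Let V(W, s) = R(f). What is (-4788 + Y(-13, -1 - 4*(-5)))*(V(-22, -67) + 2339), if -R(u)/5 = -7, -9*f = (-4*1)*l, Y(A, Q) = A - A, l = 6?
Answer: -11366712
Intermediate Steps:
Y(A, Q) = 0
f = 8/3 (f = -(-4*1)*6/9 = -(-4)*6/9 = -⅑*(-24) = 8/3 ≈ 2.6667)
R(u) = 35 (R(u) = -5*(-7) = 35)
V(W, s) = 35
(-4788 + Y(-13, -1 - 4*(-5)))*(V(-22, -67) + 2339) = (-4788 + 0)*(35 + 2339) = -4788*2374 = -11366712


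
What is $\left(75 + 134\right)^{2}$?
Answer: $43681$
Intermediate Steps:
$\left(75 + 134\right)^{2} = 209^{2} = 43681$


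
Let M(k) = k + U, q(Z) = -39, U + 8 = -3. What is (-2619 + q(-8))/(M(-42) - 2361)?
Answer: 1329/1207 ≈ 1.1011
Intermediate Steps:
U = -11 (U = -8 - 3 = -11)
M(k) = -11 + k (M(k) = k - 11 = -11 + k)
(-2619 + q(-8))/(M(-42) - 2361) = (-2619 - 39)/((-11 - 42) - 2361) = -2658/(-53 - 2361) = -2658/(-2414) = -2658*(-1/2414) = 1329/1207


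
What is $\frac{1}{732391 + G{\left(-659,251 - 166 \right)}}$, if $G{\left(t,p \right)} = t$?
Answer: $\frac{1}{731732} \approx 1.3666 \cdot 10^{-6}$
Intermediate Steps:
$\frac{1}{732391 + G{\left(-659,251 - 166 \right)}} = \frac{1}{732391 - 659} = \frac{1}{731732}$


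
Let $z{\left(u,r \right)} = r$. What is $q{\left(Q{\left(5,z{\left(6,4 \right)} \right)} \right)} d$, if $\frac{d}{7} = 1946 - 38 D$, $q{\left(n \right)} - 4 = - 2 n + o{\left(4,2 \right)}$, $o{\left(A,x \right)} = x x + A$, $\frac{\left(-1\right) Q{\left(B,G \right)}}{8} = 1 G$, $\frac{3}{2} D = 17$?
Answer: $\frac{2418472}{3} \approx 8.0616 \cdot 10^{5}$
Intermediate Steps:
$D = \frac{34}{3}$ ($D = \frac{2}{3} \cdot 17 = \frac{34}{3} \approx 11.333$)
$Q{\left(B,G \right)} = - 8 G$ ($Q{\left(B,G \right)} = - 8 \cdot 1 G = - 8 G$)
$o{\left(A,x \right)} = A + x^{2}$ ($o{\left(A,x \right)} = x^{2} + A = A + x^{2}$)
$q{\left(n \right)} = 12 - 2 n$ ($q{\left(n \right)} = 4 - \left(-4 - 4 + 2 n\right) = 4 - \left(-8 + 2 n\right) = 12 - 2 n$)
$d = \frac{31822}{3}$ ($d = 7 \left(1946 - 38 \cdot \frac{34}{3}\right) = 7 \left(1946 - \frac{1292}{3}\right) = 7 \cdot \frac{4546}{3} = \frac{31822}{3} \approx 10607.0$)
$q{\left(Q{\left(5,z{\left(6,4 \right)} \right)} \right)} d = \left(12 - 2 \left(\left(-8\right) 4\right)\right) \frac{31822}{3} = \left(12 - -64\right) \frac{31822}{3} = \left(12 + 64\right) \frac{31822}{3} = 76 \cdot \frac{31822}{3} = \frac{2418472}{3}$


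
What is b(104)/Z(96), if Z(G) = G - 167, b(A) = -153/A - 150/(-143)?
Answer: 483/81224 ≈ 0.0059465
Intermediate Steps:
b(A) = 150/143 - 153/A (b(A) = -153/A - 150*(-1/143) = -153/A + 150/143 = 150/143 - 153/A)
Z(G) = -167 + G
b(104)/Z(96) = (150/143 - 153/104)/(-167 + 96) = (150/143 - 153*1/104)/(-71) = (150/143 - 153/104)*(-1/71) = -483/1144*(-1/71) = 483/81224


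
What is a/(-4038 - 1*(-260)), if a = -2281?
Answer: 2281/3778 ≈ 0.60376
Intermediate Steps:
a/(-4038 - 1*(-260)) = -2281/(-4038 - 1*(-260)) = -2281/(-4038 + 260) = -2281/(-3778) = -2281*(-1/3778) = 2281/3778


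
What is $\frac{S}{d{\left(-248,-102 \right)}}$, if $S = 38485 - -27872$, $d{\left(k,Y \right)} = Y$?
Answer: $- \frac{22119}{34} \approx -650.56$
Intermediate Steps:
$S = 66357$ ($S = 38485 + 27872 = 66357$)
$\frac{S}{d{\left(-248,-102 \right)}} = \frac{66357}{-102} = 66357 \left(- \frac{1}{102}\right) = - \frac{22119}{34}$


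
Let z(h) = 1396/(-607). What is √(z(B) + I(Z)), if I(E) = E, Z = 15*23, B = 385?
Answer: √126267533/607 ≈ 18.512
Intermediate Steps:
z(h) = -1396/607 (z(h) = 1396*(-1/607) = -1396/607)
Z = 345
√(z(B) + I(Z)) = √(-1396/607 + 345) = √(208019/607) = √126267533/607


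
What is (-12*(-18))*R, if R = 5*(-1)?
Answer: -1080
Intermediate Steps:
R = -5
(-12*(-18))*R = -12*(-18)*(-5) = 216*(-5) = -1080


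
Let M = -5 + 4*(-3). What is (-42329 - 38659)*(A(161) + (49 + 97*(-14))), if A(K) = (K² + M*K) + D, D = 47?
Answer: -1775418936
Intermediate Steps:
M = -17 (M = -5 - 12 = -17)
A(K) = 47 + K² - 17*K (A(K) = (K² - 17*K) + 47 = 47 + K² - 17*K)
(-42329 - 38659)*(A(161) + (49 + 97*(-14))) = (-42329 - 38659)*((47 + 161² - 17*161) + (49 + 97*(-14))) = -80988*((47 + 25921 - 2737) + (49 - 1358)) = -80988*(23231 - 1309) = -80988*21922 = -1775418936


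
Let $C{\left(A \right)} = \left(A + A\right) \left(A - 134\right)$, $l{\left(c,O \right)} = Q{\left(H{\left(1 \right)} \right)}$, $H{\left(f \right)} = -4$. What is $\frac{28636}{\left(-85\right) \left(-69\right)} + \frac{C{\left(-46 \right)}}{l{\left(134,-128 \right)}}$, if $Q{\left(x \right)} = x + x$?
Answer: $- \frac{12111914}{5865} \approx -2065.1$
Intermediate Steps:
$Q{\left(x \right)} = 2 x$
$l{\left(c,O \right)} = -8$ ($l{\left(c,O \right)} = 2 \left(-4\right) = -8$)
$C{\left(A \right)} = 2 A \left(-134 + A\right)$
$\frac{28636}{\left(-85\right) \left(-69\right)} + \frac{C{\left(-46 \right)}}{l{\left(134,-128 \right)}} = \frac{28636}{\left(-85\right) \left(-69\right)} + \frac{2 \left(-46\right) \left(-134 - 46\right)}{-8} = \frac{28636}{5865} + 2 \left(-46\right) \left(-180\right) \left(- \frac{1}{8}\right) = 28636 \cdot \frac{1}{5865} + 16560 \left(- \frac{1}{8}\right) = \frac{28636}{5865} - 2070 = - \frac{12111914}{5865}$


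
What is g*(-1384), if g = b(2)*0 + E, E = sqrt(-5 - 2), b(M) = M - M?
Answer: -1384*I*sqrt(7) ≈ -3661.7*I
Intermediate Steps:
b(M) = 0
E = I*sqrt(7) (E = sqrt(-7) = I*sqrt(7) ≈ 2.6458*I)
g = I*sqrt(7) (g = 0*0 + I*sqrt(7) = 0 + I*sqrt(7) = I*sqrt(7) ≈ 2.6458*I)
g*(-1384) = (I*sqrt(7))*(-1384) = -1384*I*sqrt(7)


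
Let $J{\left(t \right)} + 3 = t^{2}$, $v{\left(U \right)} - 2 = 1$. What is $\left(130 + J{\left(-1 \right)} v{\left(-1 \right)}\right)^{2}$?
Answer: $15376$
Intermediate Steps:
$v{\left(U \right)} = 3$ ($v{\left(U \right)} = 2 + 1 = 3$)
$J{\left(t \right)} = -3 + t^{2}$
$\left(130 + J{\left(-1 \right)} v{\left(-1 \right)}\right)^{2} = \left(130 + \left(-3 + \left(-1\right)^{2}\right) 3\right)^{2} = \left(130 + \left(-3 + 1\right) 3\right)^{2} = \left(130 - 6\right)^{2} = 124^{2} = 15376$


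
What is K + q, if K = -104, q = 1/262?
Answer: -27247/262 ≈ -104.00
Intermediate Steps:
q = 1/262 ≈ 0.0038168
K + q = -104 + 1/262 = -27247/262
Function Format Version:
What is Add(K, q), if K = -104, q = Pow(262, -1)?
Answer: Rational(-27247, 262) ≈ -104.00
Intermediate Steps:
q = Rational(1, 262) ≈ 0.0038168
Add(K, q) = Add(-104, Rational(1, 262)) = Rational(-27247, 262)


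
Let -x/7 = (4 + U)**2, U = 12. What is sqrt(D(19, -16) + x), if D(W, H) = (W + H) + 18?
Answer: I*sqrt(1771) ≈ 42.083*I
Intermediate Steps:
D(W, H) = 18 + H + W (D(W, H) = (H + W) + 18 = 18 + H + W)
x = -1792 (x = -7*(4 + 12)**2 = -7*16**2 = -7*256 = -1792)
sqrt(D(19, -16) + x) = sqrt((18 - 16 + 19) - 1792) = sqrt(21 - 1792) = sqrt(-1771) = I*sqrt(1771)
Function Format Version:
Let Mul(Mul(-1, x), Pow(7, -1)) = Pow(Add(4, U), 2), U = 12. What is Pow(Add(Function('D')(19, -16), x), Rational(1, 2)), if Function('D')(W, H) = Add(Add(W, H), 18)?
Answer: Mul(I, Pow(1771, Rational(1, 2))) ≈ Mul(42.083, I)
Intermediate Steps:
Function('D')(W, H) = Add(18, H, W) (Function('D')(W, H) = Add(Add(H, W), 18) = Add(18, H, W))
x = -1792 (x = Mul(-7, Pow(Add(4, 12), 2)) = Mul(-7, Pow(16, 2)) = Mul(-7, 256) = -1792)
Pow(Add(Function('D')(19, -16), x), Rational(1, 2)) = Pow(Add(Add(18, -16, 19), -1792), Rational(1, 2)) = Pow(Add(21, -1792), Rational(1, 2)) = Pow(-1771, Rational(1, 2)) = Mul(I, Pow(1771, Rational(1, 2)))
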